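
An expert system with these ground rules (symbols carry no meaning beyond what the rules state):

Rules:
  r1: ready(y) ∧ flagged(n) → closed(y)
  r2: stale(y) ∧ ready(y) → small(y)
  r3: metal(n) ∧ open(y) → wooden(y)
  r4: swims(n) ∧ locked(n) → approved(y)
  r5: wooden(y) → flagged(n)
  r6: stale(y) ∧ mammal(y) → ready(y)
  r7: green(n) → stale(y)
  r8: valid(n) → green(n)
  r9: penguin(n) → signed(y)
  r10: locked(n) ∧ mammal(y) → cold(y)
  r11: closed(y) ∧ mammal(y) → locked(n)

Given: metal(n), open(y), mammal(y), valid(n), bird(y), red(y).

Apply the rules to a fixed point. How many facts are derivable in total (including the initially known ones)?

15

[1] r3 [metal(n) ∧ open(y) → wooden(y)]; r8 [valid(n) → green(n)]. ⇒ new: wooden(y), green(n).
[2] r5 [wooden(y) → flagged(n)]; r7 [green(n) → stale(y)]. ⇒ new: flagged(n), stale(y).
[3] r6 [stale(y) ∧ mammal(y) → ready(y)]. ⇒ new: ready(y).
[4] r1 [ready(y) ∧ flagged(n) → closed(y)]; r2 [stale(y) ∧ ready(y) → small(y)]. ⇒ new: closed(y), small(y).
[5] r11 [closed(y) ∧ mammal(y) → locked(n)]. ⇒ new: locked(n).
[6] r10 [locked(n) ∧ mammal(y) → cold(y)]. ⇒ new: cold(y).
Closure: {bird(y), closed(y), cold(y), flagged(n), green(n), locked(n), mammal(y), metal(n), open(y), ready(y), red(y), small(y), stale(y), valid(n), wooden(y)} — 15 facts.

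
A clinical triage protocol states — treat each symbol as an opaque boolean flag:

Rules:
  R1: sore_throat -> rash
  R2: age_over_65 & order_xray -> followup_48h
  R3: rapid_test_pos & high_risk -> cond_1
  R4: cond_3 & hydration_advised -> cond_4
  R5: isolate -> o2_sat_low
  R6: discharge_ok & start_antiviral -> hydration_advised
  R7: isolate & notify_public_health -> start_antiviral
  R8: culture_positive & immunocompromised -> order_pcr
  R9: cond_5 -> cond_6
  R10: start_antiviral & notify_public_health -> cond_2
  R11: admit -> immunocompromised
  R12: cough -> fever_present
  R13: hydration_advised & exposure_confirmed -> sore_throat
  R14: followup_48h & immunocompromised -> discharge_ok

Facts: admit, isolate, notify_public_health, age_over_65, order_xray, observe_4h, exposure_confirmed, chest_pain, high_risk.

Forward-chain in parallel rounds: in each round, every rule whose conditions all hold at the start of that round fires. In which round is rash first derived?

5

Round 1: R2 [age_over_65 & order_xray -> followup_48h]; R5 [isolate -> o2_sat_low]; R7 [isolate & notify_public_health -> start_antiviral]; R11 [admit -> immunocompromised]. Adds followup_48h, o2_sat_low, start_antiviral, immunocompromised.
Round 2: R10 [start_antiviral & notify_public_health -> cond_2]; R14 [followup_48h & immunocompromised -> discharge_ok]. Adds cond_2, discharge_ok.
Round 3: R6 [discharge_ok & start_antiviral -> hydration_advised]. Adds hydration_advised.
Round 4: R13 [hydration_advised & exposure_confirmed -> sore_throat]. Adds sore_throat.
Round 5: R1 [sore_throat -> rash]. Adds rash.
rash first appears in round 5.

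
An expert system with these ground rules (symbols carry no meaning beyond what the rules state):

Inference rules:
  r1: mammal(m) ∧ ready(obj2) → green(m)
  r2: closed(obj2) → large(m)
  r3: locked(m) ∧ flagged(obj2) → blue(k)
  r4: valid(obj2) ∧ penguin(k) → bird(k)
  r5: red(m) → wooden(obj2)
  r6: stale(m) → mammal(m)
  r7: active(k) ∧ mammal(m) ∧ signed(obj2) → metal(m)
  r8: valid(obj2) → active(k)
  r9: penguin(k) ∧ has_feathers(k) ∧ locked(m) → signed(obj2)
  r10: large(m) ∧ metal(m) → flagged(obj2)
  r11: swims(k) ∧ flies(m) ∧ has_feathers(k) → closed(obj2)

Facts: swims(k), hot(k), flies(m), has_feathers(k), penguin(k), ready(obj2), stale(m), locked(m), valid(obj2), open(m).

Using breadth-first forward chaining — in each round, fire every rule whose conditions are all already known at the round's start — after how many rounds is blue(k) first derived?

4

[1] r4 [valid(obj2) ∧ penguin(k) → bird(k)]; r6 [stale(m) → mammal(m)]; r8 [valid(obj2) → active(k)]; r9 [penguin(k) ∧ has_feathers(k) ∧ locked(m) → signed(obj2)]; r11 [swims(k) ∧ flies(m) ∧ has_feathers(k) → closed(obj2)]. ⇒ new: bird(k), mammal(m), active(k), signed(obj2), closed(obj2).
[2] r1 [mammal(m) ∧ ready(obj2) → green(m)]; r2 [closed(obj2) → large(m)]; r7 [active(k) ∧ mammal(m) ∧ signed(obj2) → metal(m)]. ⇒ new: green(m), large(m), metal(m).
[3] r10 [large(m) ∧ metal(m) → flagged(obj2)]. ⇒ new: flagged(obj2).
[4] r3 [locked(m) ∧ flagged(obj2) → blue(k)]. ⇒ new: blue(k).
blue(k) first appears in round 4.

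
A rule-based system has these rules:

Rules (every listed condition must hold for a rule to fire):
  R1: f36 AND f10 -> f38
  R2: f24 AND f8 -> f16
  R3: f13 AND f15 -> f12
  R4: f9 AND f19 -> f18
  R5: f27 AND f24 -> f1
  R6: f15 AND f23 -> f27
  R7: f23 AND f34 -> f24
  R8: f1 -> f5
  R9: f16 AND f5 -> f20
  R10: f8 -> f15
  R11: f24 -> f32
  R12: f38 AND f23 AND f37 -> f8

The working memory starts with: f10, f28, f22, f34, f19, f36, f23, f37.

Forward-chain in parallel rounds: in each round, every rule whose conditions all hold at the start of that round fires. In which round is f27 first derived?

4

Round 1 — R1, R7, derive f38, f24.
Round 2 — R11, R12, derive f32, f8.
Round 3 — R2, R10, derive f16, f15.
Round 4 — R6, derive f27.
f27 first appears in round 4.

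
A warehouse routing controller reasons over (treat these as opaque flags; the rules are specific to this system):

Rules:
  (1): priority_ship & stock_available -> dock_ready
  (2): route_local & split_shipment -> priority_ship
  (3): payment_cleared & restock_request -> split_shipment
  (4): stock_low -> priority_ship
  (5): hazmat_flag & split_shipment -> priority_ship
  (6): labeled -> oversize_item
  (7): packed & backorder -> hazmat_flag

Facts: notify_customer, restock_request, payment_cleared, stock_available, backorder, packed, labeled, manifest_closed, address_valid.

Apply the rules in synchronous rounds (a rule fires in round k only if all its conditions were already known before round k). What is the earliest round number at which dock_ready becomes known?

3

Round 1: (3) [payment_cleared & restock_request -> split_shipment]; (6) [labeled -> oversize_item]; (7) [packed & backorder -> hazmat_flag]. Adds split_shipment, oversize_item, hazmat_flag.
Round 2: (5) [hazmat_flag & split_shipment -> priority_ship]. Adds priority_ship.
Round 3: (1) [priority_ship & stock_available -> dock_ready]. Adds dock_ready.
dock_ready first appears in round 3.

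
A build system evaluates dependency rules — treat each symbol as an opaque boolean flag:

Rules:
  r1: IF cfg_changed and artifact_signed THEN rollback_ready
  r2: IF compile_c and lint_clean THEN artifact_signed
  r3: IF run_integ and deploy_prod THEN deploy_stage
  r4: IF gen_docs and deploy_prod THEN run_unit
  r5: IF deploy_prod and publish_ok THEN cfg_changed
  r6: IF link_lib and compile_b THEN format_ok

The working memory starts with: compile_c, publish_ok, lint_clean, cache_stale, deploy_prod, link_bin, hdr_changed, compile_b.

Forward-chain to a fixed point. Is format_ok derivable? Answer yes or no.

no

Round 1: r2 [IF compile_c and lint_clean THEN artifact_signed]; r5 [IF deploy_prod and publish_ok THEN cfg_changed]. New: artifact_signed, cfg_changed.
Round 2: r1 [IF cfg_changed and artifact_signed THEN rollback_ready]. New: rollback_ready.
Fixed point reached. format_ok is concluded only by r6; r6 needs link_lib (never derived).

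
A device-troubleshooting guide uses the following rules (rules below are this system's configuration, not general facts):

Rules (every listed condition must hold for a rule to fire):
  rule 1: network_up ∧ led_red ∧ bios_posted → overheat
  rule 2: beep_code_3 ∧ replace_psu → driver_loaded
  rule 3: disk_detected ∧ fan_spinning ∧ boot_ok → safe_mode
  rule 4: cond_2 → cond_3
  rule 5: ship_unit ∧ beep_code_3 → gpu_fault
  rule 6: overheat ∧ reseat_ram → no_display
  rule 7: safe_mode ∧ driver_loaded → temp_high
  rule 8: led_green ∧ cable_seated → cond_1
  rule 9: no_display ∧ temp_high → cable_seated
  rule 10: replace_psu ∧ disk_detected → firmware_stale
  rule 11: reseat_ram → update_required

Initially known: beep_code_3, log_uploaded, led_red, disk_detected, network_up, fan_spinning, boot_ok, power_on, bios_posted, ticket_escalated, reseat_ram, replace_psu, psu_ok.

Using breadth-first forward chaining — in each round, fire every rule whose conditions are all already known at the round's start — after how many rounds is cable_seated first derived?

Round 1: rule 1 [network_up ∧ led_red ∧ bios_posted → overheat]; rule 2 [beep_code_3 ∧ replace_psu → driver_loaded]; rule 3 [disk_detected ∧ fan_spinning ∧ boot_ok → safe_mode]; rule 10 [replace_psu ∧ disk_detected → firmware_stale]; rule 11 [reseat_ram → update_required]. New: overheat, driver_loaded, safe_mode, firmware_stale, update_required.
Round 2: rule 6 [overheat ∧ reseat_ram → no_display]; rule 7 [safe_mode ∧ driver_loaded → temp_high]. New: no_display, temp_high.
Round 3: rule 9 [no_display ∧ temp_high → cable_seated]. New: cable_seated.
cable_seated first appears in round 3.

3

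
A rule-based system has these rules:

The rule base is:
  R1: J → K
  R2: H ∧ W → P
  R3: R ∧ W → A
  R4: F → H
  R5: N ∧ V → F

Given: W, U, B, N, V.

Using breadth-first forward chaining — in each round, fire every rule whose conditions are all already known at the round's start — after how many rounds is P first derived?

3

Round 1 — R5, derive F.
Round 2 — R4, derive H.
Round 3 — R2, derive P.
P first appears in round 3.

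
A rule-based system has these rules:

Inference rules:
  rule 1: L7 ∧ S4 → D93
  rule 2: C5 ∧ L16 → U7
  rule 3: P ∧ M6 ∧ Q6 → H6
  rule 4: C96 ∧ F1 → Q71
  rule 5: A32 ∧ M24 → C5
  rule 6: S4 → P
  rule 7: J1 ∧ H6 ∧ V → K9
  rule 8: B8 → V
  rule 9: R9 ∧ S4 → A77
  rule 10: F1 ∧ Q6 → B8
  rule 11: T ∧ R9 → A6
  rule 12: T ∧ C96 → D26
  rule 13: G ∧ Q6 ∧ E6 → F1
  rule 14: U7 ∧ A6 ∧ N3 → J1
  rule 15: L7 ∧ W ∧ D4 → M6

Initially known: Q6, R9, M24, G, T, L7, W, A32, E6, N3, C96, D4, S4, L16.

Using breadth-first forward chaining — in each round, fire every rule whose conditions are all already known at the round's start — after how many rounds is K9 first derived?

[1] rule 1 [L7 ∧ S4 → D93]; rule 5 [A32 ∧ M24 → C5]; rule 6 [S4 → P]; rule 9 [R9 ∧ S4 → A77]; rule 11 [T ∧ R9 → A6]; rule 12 [T ∧ C96 → D26]; rule 13 [G ∧ Q6 ∧ E6 → F1]; rule 15 [L7 ∧ W ∧ D4 → M6]. ⇒ new: D93, C5, P, A77, A6, D26, F1, M6.
[2] rule 2 [C5 ∧ L16 → U7]; rule 3 [P ∧ M6 ∧ Q6 → H6]; rule 4 [C96 ∧ F1 → Q71]; rule 10 [F1 ∧ Q6 → B8]. ⇒ new: U7, H6, Q71, B8.
[3] rule 8 [B8 → V]; rule 14 [U7 ∧ A6 ∧ N3 → J1]. ⇒ new: V, J1.
[4] rule 7 [J1 ∧ H6 ∧ V → K9]. ⇒ new: K9.
K9 first appears in round 4.

4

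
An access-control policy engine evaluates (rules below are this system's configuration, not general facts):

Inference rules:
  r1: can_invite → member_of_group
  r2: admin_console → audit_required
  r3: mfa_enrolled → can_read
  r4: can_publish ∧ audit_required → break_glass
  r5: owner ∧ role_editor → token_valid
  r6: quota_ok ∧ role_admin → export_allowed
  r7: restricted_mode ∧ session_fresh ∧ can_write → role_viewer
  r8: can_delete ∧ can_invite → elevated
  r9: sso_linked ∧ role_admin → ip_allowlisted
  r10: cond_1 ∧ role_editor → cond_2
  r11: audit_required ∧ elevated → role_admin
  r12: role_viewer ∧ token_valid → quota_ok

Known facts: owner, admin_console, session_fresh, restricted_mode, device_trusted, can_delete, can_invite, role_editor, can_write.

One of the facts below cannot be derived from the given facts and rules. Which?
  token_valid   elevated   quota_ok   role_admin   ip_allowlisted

ip_allowlisted

Round 1 — r1, r2, r5, r7, r8, derive member_of_group, audit_required, token_valid, role_viewer, elevated.
Round 2 — r11, r12, derive role_admin, quota_ok.
Round 3 — r6, derive export_allowed.
Derived: quota_ok (round 2), role_admin (round 2), token_valid (round 1), elevated (round 1). ip_allowlisted never appears in any round.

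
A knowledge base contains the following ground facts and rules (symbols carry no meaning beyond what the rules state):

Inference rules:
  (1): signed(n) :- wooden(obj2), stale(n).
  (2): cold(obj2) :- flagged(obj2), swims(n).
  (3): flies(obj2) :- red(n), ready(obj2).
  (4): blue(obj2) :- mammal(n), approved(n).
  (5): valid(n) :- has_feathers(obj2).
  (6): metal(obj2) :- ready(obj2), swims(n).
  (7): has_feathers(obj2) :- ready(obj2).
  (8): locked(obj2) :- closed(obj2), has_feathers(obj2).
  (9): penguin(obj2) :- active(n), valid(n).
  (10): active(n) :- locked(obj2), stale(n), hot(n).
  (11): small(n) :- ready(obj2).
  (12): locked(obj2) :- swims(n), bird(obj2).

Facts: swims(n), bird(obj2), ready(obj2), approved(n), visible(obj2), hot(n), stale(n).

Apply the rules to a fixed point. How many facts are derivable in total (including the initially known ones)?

Round 1 — (6), (7), (11), (12), derive metal(obj2), has_feathers(obj2), small(n), locked(obj2).
Round 2 — (5), (10), derive valid(n), active(n).
Round 3 — (9), derive penguin(obj2).
Closure: {active(n), approved(n), bird(obj2), has_feathers(obj2), hot(n), locked(obj2), metal(obj2), penguin(obj2), ready(obj2), small(n), stale(n), swims(n), valid(n), visible(obj2)} — 14 facts.

14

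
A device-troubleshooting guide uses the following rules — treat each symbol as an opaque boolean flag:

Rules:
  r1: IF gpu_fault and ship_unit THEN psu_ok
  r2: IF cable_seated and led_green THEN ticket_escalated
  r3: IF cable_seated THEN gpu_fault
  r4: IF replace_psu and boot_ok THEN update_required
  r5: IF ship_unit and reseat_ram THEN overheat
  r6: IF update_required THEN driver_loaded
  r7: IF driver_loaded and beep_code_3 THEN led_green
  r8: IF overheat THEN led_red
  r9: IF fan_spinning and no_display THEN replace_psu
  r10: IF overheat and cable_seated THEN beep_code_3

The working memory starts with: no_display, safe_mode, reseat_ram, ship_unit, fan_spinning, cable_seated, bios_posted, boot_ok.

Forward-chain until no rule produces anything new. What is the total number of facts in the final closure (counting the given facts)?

18

Round 1 — r3, r5, r9, derive gpu_fault, overheat, replace_psu.
Round 2 — r1, r4, r8, r10, derive psu_ok, update_required, led_red, beep_code_3.
Round 3 — r6, derive driver_loaded.
Round 4 — r7, derive led_green.
Round 5 — r2, derive ticket_escalated.
Closure: {beep_code_3, bios_posted, boot_ok, cable_seated, driver_loaded, fan_spinning, gpu_fault, led_green, led_red, no_display, overheat, psu_ok, replace_psu, reseat_ram, safe_mode, ship_unit, ticket_escalated, update_required} — 18 facts.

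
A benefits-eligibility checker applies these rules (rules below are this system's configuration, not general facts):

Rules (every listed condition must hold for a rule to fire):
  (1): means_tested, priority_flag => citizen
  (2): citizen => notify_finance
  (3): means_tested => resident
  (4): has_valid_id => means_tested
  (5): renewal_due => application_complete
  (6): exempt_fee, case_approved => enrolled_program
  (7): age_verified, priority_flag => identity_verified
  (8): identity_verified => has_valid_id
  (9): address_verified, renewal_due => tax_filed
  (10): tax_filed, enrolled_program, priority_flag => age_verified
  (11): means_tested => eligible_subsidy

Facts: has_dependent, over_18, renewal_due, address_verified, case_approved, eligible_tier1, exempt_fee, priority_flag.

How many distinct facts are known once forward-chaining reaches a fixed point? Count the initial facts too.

19

[1] (5) [renewal_due => application_complete]; (6) [exempt_fee, case_approved => enrolled_program]; (9) [address_verified, renewal_due => tax_filed]. ⇒ new: application_complete, enrolled_program, tax_filed.
[2] (10) [tax_filed, enrolled_program, priority_flag => age_verified]. ⇒ new: age_verified.
[3] (7) [age_verified, priority_flag => identity_verified]. ⇒ new: identity_verified.
[4] (8) [identity_verified => has_valid_id]. ⇒ new: has_valid_id.
[5] (4) [has_valid_id => means_tested]. ⇒ new: means_tested.
[6] (1) [means_tested, priority_flag => citizen]; (3) [means_tested => resident]; (11) [means_tested => eligible_subsidy]. ⇒ new: citizen, resident, eligible_subsidy.
[7] (2) [citizen => notify_finance]. ⇒ new: notify_finance.
Closure: {address_verified, age_verified, application_complete, case_approved, citizen, eligible_subsidy, eligible_tier1, enrolled_program, exempt_fee, has_dependent, has_valid_id, identity_verified, means_tested, notify_finance, over_18, priority_flag, renewal_due, resident, tax_filed} — 19 facts.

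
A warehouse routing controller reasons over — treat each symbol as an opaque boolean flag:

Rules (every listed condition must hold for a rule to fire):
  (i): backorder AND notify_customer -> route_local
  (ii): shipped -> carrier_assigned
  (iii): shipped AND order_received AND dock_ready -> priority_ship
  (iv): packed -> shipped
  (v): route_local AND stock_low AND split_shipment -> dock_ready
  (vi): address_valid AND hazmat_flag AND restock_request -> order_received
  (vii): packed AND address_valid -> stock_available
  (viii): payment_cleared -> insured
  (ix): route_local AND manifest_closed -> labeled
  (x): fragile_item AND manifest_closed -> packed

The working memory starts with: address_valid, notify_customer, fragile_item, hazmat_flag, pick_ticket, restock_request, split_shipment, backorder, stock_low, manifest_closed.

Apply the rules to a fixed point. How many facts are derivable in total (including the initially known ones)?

[1] (i) [backorder AND notify_customer -> route_local]; (vi) [address_valid AND hazmat_flag AND restock_request -> order_received]; (x) [fragile_item AND manifest_closed -> packed]. ⇒ new: route_local, order_received, packed.
[2] (iv) [packed -> shipped]; (v) [route_local AND stock_low AND split_shipment -> dock_ready]; (vii) [packed AND address_valid -> stock_available]; (ix) [route_local AND manifest_closed -> labeled]. ⇒ new: shipped, dock_ready, stock_available, labeled.
[3] (ii) [shipped -> carrier_assigned]; (iii) [shipped AND order_received AND dock_ready -> priority_ship]. ⇒ new: carrier_assigned, priority_ship.
Closure: {address_valid, backorder, carrier_assigned, dock_ready, fragile_item, hazmat_flag, labeled, manifest_closed, notify_customer, order_received, packed, pick_ticket, priority_ship, restock_request, route_local, shipped, split_shipment, stock_available, stock_low} — 19 facts.

19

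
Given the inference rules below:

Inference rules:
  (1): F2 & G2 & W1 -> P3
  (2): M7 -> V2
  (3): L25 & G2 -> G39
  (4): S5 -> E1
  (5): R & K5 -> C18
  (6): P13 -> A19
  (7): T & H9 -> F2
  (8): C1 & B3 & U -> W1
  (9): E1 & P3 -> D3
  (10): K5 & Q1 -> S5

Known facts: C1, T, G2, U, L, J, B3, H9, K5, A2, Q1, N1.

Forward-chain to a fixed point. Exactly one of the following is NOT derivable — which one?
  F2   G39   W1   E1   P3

G39

Round 1 fires (7), (8), (10), giving F2, W1, S5.
Round 2 fires (1), (4), giving P3, E1.
Round 3 fires (9), giving D3.
Derived: F2 (round 1), P3 (round 2), W1 (round 1), E1 (round 2). G39 never appears in any round.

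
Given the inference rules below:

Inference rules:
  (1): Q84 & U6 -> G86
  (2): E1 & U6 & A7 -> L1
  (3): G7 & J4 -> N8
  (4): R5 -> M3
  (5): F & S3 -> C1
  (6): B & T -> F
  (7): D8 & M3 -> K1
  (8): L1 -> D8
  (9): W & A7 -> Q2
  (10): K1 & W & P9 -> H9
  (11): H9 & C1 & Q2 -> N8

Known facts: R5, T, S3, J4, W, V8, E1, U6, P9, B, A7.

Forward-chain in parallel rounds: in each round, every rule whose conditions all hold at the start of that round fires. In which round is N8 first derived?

Round 1: (2) [E1 & U6 & A7 -> L1]; (4) [R5 -> M3]; (6) [B & T -> F]; (9) [W & A7 -> Q2]. New: L1, M3, F, Q2.
Round 2: (5) [F & S3 -> C1]; (8) [L1 -> D8]. New: C1, D8.
Round 3: (7) [D8 & M3 -> K1]. New: K1.
Round 4: (10) [K1 & W & P9 -> H9]. New: H9.
Round 5: (11) [H9 & C1 & Q2 -> N8]. New: N8.
N8 first appears in round 5.

5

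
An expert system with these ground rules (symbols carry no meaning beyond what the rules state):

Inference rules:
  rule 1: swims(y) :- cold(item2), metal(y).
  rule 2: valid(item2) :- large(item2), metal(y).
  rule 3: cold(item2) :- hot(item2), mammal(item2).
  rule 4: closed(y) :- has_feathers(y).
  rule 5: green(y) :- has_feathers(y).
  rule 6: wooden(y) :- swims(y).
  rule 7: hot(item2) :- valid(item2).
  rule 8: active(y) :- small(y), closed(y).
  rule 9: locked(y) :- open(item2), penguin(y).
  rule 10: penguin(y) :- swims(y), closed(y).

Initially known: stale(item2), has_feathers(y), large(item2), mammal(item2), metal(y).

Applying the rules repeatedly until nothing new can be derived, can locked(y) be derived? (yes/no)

Round 1 fires rule 2, rule 4, rule 5, giving valid(item2), closed(y), green(y).
Round 2 fires rule 7, giving hot(item2).
Round 3 fires rule 3, giving cold(item2).
Round 4 fires rule 1, giving swims(y).
Round 5 fires rule 6, rule 10, giving wooden(y), penguin(y).
Fixed point reached. locked(y) is concluded only by rule 9; rule 9 needs open(item2) (never derived).

no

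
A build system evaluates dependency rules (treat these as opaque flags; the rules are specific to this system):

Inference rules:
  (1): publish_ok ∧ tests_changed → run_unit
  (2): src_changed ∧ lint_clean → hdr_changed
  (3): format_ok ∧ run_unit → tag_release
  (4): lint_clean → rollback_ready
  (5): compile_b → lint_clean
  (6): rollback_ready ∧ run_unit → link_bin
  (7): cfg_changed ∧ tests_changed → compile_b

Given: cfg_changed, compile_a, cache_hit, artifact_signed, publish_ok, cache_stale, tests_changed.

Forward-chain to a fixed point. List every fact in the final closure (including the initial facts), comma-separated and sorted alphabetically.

[1] (1) [publish_ok ∧ tests_changed → run_unit]; (7) [cfg_changed ∧ tests_changed → compile_b]. ⇒ new: run_unit, compile_b.
[2] (5) [compile_b → lint_clean]. ⇒ new: lint_clean.
[3] (4) [lint_clean → rollback_ready]. ⇒ new: rollback_ready.
[4] (6) [rollback_ready ∧ run_unit → link_bin]. ⇒ new: link_bin.

artifact_signed, cache_hit, cache_stale, cfg_changed, compile_a, compile_b, link_bin, lint_clean, publish_ok, rollback_ready, run_unit, tests_changed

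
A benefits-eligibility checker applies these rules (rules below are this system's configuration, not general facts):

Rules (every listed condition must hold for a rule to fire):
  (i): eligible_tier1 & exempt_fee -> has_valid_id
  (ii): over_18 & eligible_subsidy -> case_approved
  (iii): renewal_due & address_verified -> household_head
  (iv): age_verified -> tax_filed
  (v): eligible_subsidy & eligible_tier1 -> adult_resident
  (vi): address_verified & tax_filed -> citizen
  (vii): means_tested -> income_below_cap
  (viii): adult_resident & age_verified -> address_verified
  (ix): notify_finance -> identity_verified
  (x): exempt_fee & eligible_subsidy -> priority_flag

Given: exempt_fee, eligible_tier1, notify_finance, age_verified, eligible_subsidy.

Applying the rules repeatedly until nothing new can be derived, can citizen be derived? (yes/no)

yes

[1] (i) [eligible_tier1 & exempt_fee -> has_valid_id]; (iv) [age_verified -> tax_filed]; (v) [eligible_subsidy & eligible_tier1 -> adult_resident]; (ix) [notify_finance -> identity_verified]; (x) [exempt_fee & eligible_subsidy -> priority_flag]. ⇒ new: has_valid_id, tax_filed, adult_resident, identity_verified, priority_flag.
[2] (viii) [adult_resident & age_verified -> address_verified]. ⇒ new: address_verified.
[3] (vi) [address_verified & tax_filed -> citizen]. ⇒ new: citizen.
citizen appears in round 3, so it is derivable.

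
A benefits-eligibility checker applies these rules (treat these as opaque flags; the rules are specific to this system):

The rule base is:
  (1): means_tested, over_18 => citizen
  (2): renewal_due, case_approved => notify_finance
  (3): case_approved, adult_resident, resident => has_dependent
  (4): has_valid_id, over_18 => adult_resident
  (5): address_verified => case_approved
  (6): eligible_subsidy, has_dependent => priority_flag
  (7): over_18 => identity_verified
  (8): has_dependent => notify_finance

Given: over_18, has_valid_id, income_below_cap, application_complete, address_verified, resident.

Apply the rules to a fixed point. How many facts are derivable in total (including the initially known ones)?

11

[1] (4) [has_valid_id, over_18 => adult_resident]; (5) [address_verified => case_approved]; (7) [over_18 => identity_verified]. ⇒ new: adult_resident, case_approved, identity_verified.
[2] (3) [case_approved, adult_resident, resident => has_dependent]. ⇒ new: has_dependent.
[3] (8) [has_dependent => notify_finance]. ⇒ new: notify_finance.
Closure: {address_verified, adult_resident, application_complete, case_approved, has_dependent, has_valid_id, identity_verified, income_below_cap, notify_finance, over_18, resident} — 11 facts.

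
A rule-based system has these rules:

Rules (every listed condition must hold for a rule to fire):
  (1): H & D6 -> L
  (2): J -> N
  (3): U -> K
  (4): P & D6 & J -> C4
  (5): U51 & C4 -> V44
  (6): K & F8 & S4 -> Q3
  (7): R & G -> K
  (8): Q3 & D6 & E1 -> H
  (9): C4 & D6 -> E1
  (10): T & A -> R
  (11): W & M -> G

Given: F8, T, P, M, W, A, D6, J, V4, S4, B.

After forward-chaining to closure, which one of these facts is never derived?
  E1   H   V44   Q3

V44

Round 1: (2) [J -> N]; (4) [P & D6 & J -> C4]; (10) [T & A -> R]; (11) [W & M -> G]. Adds N, C4, R, G.
Round 2: (7) [R & G -> K]; (9) [C4 & D6 -> E1]. Adds K, E1.
Round 3: (6) [K & F8 & S4 -> Q3]. Adds Q3.
Round 4: (8) [Q3 & D6 & E1 -> H]. Adds H.
Round 5: (1) [H & D6 -> L]. Adds L.
Derived: H (round 4), E1 (round 2), Q3 (round 3). V44 never appears in any round.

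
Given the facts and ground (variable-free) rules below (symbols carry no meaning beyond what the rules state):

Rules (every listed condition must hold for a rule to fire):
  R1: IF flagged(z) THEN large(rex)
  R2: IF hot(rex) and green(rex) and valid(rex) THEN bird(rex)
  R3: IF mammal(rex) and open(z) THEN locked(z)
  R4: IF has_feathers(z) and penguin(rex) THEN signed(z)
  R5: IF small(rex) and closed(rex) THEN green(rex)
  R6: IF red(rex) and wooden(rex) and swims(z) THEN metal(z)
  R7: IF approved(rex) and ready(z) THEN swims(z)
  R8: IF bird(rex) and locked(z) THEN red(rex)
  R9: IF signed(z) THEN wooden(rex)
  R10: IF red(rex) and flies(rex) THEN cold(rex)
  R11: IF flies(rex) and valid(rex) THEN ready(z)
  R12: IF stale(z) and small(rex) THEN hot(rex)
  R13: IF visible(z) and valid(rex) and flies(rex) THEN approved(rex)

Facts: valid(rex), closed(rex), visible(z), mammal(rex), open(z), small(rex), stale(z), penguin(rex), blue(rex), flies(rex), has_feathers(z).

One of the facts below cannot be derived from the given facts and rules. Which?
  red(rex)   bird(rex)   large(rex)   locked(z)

Round 1 — R3, R4, R5, R11, R12, R13, derive locked(z), signed(z), green(rex), ready(z), hot(rex), approved(rex).
Round 2 — R2, R7, R9, derive bird(rex), swims(z), wooden(rex).
Round 3 — R8, derive red(rex).
Round 4 — R6, R10, derive metal(z), cold(rex).
Derived: bird(rex) (round 2), red(rex) (round 3), locked(z) (round 1). large(rex) never appears in any round.

large(rex)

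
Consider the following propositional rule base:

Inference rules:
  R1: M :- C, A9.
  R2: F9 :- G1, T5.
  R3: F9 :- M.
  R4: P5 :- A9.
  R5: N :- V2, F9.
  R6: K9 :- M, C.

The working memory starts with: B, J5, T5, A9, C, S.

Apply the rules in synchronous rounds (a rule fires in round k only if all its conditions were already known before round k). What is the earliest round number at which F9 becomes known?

Round 1: R1 [M :- C, A9.]; R4 [P5 :- A9.]. Adds M, P5.
Round 2: R3 [F9 :- M.]; R6 [K9 :- M, C.]. Adds F9, K9.
F9 first appears in round 2.

2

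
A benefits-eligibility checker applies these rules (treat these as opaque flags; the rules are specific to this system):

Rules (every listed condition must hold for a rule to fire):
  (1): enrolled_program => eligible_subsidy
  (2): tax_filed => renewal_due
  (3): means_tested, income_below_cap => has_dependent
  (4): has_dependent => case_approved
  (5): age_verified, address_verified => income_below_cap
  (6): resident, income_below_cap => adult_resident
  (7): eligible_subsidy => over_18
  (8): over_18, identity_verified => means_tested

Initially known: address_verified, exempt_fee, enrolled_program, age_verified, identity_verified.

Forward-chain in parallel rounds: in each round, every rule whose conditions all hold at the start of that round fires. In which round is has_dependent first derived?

[1] (1) [enrolled_program => eligible_subsidy]; (5) [age_verified, address_verified => income_below_cap]. ⇒ new: eligible_subsidy, income_below_cap.
[2] (7) [eligible_subsidy => over_18]. ⇒ new: over_18.
[3] (8) [over_18, identity_verified => means_tested]. ⇒ new: means_tested.
[4] (3) [means_tested, income_below_cap => has_dependent]. ⇒ new: has_dependent.
has_dependent first appears in round 4.

4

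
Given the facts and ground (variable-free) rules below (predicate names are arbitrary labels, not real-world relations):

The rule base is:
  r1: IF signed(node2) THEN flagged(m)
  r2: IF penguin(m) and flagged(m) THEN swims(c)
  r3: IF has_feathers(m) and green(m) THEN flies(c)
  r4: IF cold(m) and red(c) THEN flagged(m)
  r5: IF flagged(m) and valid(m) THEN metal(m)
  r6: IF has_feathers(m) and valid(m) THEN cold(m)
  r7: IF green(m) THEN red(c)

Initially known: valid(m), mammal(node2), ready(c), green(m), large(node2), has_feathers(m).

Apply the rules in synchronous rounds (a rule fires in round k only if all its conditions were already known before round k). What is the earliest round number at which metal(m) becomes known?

[1] r3 [IF has_feathers(m) and green(m) THEN flies(c)]; r6 [IF has_feathers(m) and valid(m) THEN cold(m)]; r7 [IF green(m) THEN red(c)]. ⇒ new: flies(c), cold(m), red(c).
[2] r4 [IF cold(m) and red(c) THEN flagged(m)]. ⇒ new: flagged(m).
[3] r5 [IF flagged(m) and valid(m) THEN metal(m)]. ⇒ new: metal(m).
metal(m) first appears in round 3.

3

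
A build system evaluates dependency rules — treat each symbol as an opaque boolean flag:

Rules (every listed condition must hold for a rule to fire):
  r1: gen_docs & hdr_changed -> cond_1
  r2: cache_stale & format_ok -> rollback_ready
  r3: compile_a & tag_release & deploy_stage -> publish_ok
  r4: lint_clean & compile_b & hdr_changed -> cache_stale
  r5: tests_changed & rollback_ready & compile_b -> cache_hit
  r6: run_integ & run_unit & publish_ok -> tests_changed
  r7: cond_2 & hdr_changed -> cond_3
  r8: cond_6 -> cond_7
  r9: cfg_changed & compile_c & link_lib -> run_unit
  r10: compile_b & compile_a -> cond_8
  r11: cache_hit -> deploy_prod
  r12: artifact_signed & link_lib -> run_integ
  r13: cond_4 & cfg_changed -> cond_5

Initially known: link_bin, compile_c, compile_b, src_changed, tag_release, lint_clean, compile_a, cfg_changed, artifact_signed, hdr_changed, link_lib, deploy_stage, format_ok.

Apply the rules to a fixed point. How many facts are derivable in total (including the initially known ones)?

22

Round 1: r3 [compile_a & tag_release & deploy_stage -> publish_ok]; r4 [lint_clean & compile_b & hdr_changed -> cache_stale]; r9 [cfg_changed & compile_c & link_lib -> run_unit]; r10 [compile_b & compile_a -> cond_8]; r12 [artifact_signed & link_lib -> run_integ]. Adds publish_ok, cache_stale, run_unit, cond_8, run_integ.
Round 2: r2 [cache_stale & format_ok -> rollback_ready]; r6 [run_integ & run_unit & publish_ok -> tests_changed]. Adds rollback_ready, tests_changed.
Round 3: r5 [tests_changed & rollback_ready & compile_b -> cache_hit]. Adds cache_hit.
Round 4: r11 [cache_hit -> deploy_prod]. Adds deploy_prod.
Closure: {artifact_signed, cache_hit, cache_stale, cfg_changed, compile_a, compile_b, compile_c, cond_8, deploy_prod, deploy_stage, format_ok, hdr_changed, link_bin, link_lib, lint_clean, publish_ok, rollback_ready, run_integ, run_unit, src_changed, tag_release, tests_changed} — 22 facts.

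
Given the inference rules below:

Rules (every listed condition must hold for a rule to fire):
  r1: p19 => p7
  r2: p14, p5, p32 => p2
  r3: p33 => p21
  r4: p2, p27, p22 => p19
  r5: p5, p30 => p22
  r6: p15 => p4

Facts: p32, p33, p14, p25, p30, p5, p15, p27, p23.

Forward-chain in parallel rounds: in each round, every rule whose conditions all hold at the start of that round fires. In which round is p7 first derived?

Round 1: r2 [p14, p5, p32 => p2]; r3 [p33 => p21]; r5 [p5, p30 => p22]; r6 [p15 => p4]. Adds p2, p21, p22, p4.
Round 2: r4 [p2, p27, p22 => p19]. Adds p19.
Round 3: r1 [p19 => p7]. Adds p7.
p7 first appears in round 3.

3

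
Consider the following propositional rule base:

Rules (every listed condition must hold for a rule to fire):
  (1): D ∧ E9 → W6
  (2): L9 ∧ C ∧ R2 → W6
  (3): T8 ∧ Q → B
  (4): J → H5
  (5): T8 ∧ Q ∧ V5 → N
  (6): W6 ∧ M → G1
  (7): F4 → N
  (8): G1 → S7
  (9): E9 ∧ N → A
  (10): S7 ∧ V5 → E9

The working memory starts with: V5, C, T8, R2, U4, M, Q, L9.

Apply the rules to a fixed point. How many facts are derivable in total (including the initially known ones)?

Round 1 — (2), (3), (5), derive W6, B, N.
Round 2 — (6), derive G1.
Round 3 — (8), derive S7.
Round 4 — (10), derive E9.
Round 5 — (9), derive A.
Closure: {A, B, C, E9, G1, L9, M, N, Q, R2, S7, T8, U4, V5, W6} — 15 facts.

15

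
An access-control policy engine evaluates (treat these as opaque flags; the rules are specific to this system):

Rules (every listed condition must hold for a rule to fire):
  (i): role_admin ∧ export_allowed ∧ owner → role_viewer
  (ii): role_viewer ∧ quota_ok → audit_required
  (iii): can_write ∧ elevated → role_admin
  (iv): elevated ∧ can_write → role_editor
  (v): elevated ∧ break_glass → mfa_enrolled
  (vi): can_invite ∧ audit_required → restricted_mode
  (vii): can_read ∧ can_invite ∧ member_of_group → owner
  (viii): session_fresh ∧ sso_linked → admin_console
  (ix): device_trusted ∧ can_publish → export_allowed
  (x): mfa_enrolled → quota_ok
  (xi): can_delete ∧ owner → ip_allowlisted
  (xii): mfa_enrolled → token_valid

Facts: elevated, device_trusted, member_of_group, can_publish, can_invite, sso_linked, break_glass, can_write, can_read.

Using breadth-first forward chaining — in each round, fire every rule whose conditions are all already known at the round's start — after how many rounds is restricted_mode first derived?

Round 1: (iii) [can_write ∧ elevated → role_admin]; (iv) [elevated ∧ can_write → role_editor]; (v) [elevated ∧ break_glass → mfa_enrolled]; (vii) [can_read ∧ can_invite ∧ member_of_group → owner]; (ix) [device_trusted ∧ can_publish → export_allowed]. Adds role_admin, role_editor, mfa_enrolled, owner, export_allowed.
Round 2: (i) [role_admin ∧ export_allowed ∧ owner → role_viewer]; (x) [mfa_enrolled → quota_ok]; (xii) [mfa_enrolled → token_valid]. Adds role_viewer, quota_ok, token_valid.
Round 3: (ii) [role_viewer ∧ quota_ok → audit_required]. Adds audit_required.
Round 4: (vi) [can_invite ∧ audit_required → restricted_mode]. Adds restricted_mode.
restricted_mode first appears in round 4.

4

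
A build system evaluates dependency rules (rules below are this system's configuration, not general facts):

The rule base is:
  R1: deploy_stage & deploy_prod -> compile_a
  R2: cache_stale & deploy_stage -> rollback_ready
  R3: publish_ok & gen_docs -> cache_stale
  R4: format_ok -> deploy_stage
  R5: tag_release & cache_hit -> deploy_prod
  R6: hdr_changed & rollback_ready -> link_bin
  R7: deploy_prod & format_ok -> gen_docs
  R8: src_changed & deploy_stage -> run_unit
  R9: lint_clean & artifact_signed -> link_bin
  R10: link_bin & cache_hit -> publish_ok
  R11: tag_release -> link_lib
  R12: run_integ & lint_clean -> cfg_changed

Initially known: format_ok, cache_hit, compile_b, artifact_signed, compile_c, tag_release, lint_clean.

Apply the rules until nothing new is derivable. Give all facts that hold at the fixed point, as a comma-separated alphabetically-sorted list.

Round 1 — R4, R5, R9, R11, derive deploy_stage, deploy_prod, link_bin, link_lib.
Round 2 — R1, R7, R10, derive compile_a, gen_docs, publish_ok.
Round 3 — R3, derive cache_stale.
Round 4 — R2, derive rollback_ready.

artifact_signed, cache_hit, cache_stale, compile_a, compile_b, compile_c, deploy_prod, deploy_stage, format_ok, gen_docs, link_bin, link_lib, lint_clean, publish_ok, rollback_ready, tag_release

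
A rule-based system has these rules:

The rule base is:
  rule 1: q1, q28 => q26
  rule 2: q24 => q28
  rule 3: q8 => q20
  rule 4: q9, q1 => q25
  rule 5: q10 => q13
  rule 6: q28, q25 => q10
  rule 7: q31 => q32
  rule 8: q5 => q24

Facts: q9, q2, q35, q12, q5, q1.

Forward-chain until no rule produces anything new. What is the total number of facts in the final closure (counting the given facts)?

Round 1: rule 4 [q9, q1 => q25]; rule 8 [q5 => q24]. New: q25, q24.
Round 2: rule 2 [q24 => q28]. New: q28.
Round 3: rule 1 [q1, q28 => q26]; rule 6 [q28, q25 => q10]. New: q26, q10.
Round 4: rule 5 [q10 => q13]. New: q13.
Closure: {q1, q10, q12, q13, q2, q24, q25, q26, q28, q35, q5, q9} — 12 facts.

12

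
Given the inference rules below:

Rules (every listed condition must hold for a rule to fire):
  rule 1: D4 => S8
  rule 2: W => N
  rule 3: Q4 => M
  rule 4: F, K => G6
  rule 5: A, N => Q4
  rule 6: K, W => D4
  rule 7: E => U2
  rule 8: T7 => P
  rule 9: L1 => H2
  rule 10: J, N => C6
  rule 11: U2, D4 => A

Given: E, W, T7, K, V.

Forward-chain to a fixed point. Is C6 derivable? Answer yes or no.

Round 1 — rule 2, rule 6, rule 7, rule 8, derive N, D4, U2, P.
Round 2 — rule 1, rule 11, derive S8, A.
Round 3 — rule 5, derive Q4.
Round 4 — rule 3, derive M.
Fixed point reached. C6 is concluded only by rule 10; rule 10 needs J (never derived).

no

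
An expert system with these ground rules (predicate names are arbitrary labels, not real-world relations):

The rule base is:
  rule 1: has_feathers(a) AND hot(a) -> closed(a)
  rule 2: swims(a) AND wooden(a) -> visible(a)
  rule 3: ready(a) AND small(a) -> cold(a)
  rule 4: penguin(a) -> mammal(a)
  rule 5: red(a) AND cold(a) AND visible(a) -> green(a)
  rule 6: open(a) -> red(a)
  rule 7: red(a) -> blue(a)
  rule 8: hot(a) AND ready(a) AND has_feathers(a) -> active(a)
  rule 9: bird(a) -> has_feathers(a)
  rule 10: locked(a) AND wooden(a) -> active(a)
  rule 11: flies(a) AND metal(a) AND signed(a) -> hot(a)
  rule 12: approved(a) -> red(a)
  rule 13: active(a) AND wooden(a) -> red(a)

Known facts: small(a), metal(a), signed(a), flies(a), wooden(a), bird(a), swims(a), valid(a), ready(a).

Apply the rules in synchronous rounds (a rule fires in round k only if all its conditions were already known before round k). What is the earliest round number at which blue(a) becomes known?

4

Round 1 fires rule 2, rule 3, rule 9, rule 11, giving visible(a), cold(a), has_feathers(a), hot(a).
Round 2 fires rule 1, rule 8, giving closed(a), active(a).
Round 3 fires rule 13, giving red(a).
Round 4 fires rule 5, rule 7, giving green(a), blue(a).
blue(a) first appears in round 4.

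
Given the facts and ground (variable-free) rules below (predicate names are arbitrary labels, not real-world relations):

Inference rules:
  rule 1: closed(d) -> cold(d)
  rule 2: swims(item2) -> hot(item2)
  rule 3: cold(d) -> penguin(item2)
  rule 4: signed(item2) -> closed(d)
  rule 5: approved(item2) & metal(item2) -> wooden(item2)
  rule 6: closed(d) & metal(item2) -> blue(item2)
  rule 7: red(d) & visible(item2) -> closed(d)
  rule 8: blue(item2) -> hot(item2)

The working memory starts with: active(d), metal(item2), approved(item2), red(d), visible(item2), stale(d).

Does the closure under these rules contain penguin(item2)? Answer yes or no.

[1] rule 5 [approved(item2) & metal(item2) -> wooden(item2)]; rule 7 [red(d) & visible(item2) -> closed(d)]. ⇒ new: wooden(item2), closed(d).
[2] rule 1 [closed(d) -> cold(d)]; rule 6 [closed(d) & metal(item2) -> blue(item2)]. ⇒ new: cold(d), blue(item2).
[3] rule 3 [cold(d) -> penguin(item2)]; rule 8 [blue(item2) -> hot(item2)]. ⇒ new: penguin(item2), hot(item2).
penguin(item2) appears in round 3, so it is derivable.

yes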